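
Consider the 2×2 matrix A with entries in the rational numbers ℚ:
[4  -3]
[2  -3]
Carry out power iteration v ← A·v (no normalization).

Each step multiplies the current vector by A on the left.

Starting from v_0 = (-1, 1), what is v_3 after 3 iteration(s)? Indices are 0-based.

v_3 = (-55, -29)

v_0 = (-1, 1).
v_1 = A·v_0 = (-7, -5).
v_2 = A·v_1 = (-13, 1).
v_3 = A·v_2 = (-55, -29).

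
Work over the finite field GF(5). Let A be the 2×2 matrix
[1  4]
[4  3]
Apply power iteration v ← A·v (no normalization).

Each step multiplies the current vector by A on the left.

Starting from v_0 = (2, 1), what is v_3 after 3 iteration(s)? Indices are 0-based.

v_0 = (2, 1).
v_1 = A·v_0 = (1, 1).
v_2 = A·v_1 = (0, 2).
v_3 = A·v_2 = (3, 1).

v_3 = (3, 1)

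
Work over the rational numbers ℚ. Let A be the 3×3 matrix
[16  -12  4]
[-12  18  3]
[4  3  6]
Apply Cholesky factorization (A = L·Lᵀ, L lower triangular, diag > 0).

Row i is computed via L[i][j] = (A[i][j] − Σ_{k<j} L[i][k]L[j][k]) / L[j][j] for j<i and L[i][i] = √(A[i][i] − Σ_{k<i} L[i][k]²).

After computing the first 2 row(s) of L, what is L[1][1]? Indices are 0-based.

L[1][1] = 3

Step 1: L[0][0] = √(16) = 4.
  L[1][0] = (-12) / L[0][0] = -3.
Step 2: L[1][1] = √(9) = 3.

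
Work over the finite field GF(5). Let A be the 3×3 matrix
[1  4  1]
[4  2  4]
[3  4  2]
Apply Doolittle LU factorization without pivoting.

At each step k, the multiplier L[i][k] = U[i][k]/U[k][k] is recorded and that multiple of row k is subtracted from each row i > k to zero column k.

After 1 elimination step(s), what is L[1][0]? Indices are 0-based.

L[1][0] = 4

Step 1: pivot at (0,0) is 1.
  row1 ← row1 − (4)·row0  ⇒  L[1][0]=4, U row1=(0, 1, 0)
  row2 ← row2 − (3)·row0  ⇒  L[2][0]=3, U row2=(0, 2, 4)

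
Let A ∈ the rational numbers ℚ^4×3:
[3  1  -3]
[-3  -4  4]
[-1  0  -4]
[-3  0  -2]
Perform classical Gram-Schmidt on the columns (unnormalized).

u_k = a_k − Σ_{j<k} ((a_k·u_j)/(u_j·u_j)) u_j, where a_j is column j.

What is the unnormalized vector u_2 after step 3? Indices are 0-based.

Step 1: u_0 = a_0 = (3, -3, -1, -3).
Step 2: u_1 = a_1 − (15/28)·u_0 = (-17/28, -67/28, 15/28, 45/28).
Step 3: u_2 = a_2 − (-11/28)·u_0 − (-367/251)·u_1 = (-680/251, -170/251, -906/251, -208/251).

u_2 = (-680/251, -170/251, -906/251, -208/251)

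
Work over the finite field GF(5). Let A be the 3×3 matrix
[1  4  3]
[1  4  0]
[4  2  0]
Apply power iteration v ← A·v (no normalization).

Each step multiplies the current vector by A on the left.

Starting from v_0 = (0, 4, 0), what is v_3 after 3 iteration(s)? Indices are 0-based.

v_0 = (0, 4, 0).
v_1 = A·v_0 = (1, 1, 3).
v_2 = A·v_1 = (4, 0, 1).
v_3 = A·v_2 = (2, 4, 1).

v_3 = (2, 4, 1)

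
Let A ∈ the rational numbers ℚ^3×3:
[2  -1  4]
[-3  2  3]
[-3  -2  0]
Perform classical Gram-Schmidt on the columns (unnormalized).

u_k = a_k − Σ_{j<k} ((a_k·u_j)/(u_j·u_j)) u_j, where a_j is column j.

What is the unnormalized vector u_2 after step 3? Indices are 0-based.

u_2 = (414/97, 483/194, 69/194)

Step 1: u_0 = a_0 = (2, -3, -3).
Step 2: u_1 = a_1 − (-1/11)·u_0 = (-9/11, 19/11, -25/11).
Step 3: u_2 = a_2 − (-1/22)·u_0 − (21/97)·u_1 = (414/97, 483/194, 69/194).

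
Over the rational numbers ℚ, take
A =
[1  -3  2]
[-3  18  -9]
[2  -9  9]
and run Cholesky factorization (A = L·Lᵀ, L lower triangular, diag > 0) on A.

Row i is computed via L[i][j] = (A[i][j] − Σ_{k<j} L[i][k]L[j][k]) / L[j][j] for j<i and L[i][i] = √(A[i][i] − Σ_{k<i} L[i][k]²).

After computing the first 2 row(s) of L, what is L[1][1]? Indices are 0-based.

L[1][1] = 3

Step 1: L[0][0] = √(1) = 1.
  L[1][0] = (-3) / L[0][0] = -3.
Step 2: L[1][1] = √(9) = 3.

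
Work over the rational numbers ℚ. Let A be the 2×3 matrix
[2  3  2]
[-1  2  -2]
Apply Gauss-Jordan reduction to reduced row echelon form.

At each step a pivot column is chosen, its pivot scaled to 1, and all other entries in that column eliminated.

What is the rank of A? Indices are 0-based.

rank = 2

step 1: normalize row 0 (÷2) = (1, 3/2, 1)
  row 1: subtract -1×row0 = (0, 7/2, -1)
step 2: normalize row 1 (÷7/2) = (0, 1, -2/7)
  row 0: subtract 3/2×row1 = (1, 0, 10/7)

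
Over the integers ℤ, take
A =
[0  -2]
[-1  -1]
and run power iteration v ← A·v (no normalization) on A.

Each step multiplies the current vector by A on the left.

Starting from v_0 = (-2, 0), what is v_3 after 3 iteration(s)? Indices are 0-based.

v_0 = (-2, 0).
v_1 = A·v_0 = (0, 2).
v_2 = A·v_1 = (-4, -2).
v_3 = A·v_2 = (4, 6).

v_3 = (4, 6)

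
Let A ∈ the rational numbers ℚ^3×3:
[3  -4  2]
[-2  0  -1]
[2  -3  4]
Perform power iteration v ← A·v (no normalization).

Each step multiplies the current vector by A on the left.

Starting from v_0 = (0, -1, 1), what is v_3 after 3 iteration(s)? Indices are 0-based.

v_0 = (0, -1, 1).
v_1 = A·v_0 = (6, -1, 7).
v_2 = A·v_1 = (36, -19, 43).
v_3 = A·v_2 = (270, -115, 301).

v_3 = (270, -115, 301)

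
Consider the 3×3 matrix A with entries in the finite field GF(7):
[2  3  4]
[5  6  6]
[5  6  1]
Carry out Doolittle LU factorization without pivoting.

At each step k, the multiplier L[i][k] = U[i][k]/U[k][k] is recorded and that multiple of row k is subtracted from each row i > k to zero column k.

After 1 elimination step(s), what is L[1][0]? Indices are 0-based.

k=0: U[0][0]=2
  eliminate (1,0): mult=6, new row 1: (0, 2, 3); set L[1][0]=6
  eliminate (2,0): mult=6, new row 2: (0, 2, 5); set L[2][0]=6

L[1][0] = 6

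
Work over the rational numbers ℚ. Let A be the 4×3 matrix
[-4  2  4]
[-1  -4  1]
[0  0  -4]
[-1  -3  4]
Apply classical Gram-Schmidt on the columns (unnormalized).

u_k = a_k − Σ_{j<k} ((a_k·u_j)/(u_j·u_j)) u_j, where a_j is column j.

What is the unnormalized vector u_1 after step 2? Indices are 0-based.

Step 1: u_0 = a_0 = (-4, -1, 0, -1).
Step 2: u_1 = a_1 − (-1/18)·u_0 = (16/9, -73/18, 0, -55/18).

u_1 = (16/9, -73/18, 0, -55/18)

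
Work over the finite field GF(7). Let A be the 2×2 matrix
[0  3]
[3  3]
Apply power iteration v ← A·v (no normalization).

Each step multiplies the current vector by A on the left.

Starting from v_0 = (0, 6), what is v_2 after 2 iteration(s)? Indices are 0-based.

v_2 = (5, 3)

v_0 = (0, 6).
v_1 = A·v_0 = (4, 4).
v_2 = A·v_1 = (5, 3).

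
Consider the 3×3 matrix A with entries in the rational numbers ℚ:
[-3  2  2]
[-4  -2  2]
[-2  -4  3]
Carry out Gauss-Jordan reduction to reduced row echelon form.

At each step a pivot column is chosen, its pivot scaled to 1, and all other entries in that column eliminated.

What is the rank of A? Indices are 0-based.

rank = 3

pivot(0,0)=-3: scale R0 → (1, -2/3, -2/3)
  clear (1,0): R1 −= (-4)R0 → (0, -14/3, -2/3)
  clear (2,0): R2 −= (-2)R0 → (0, -16/3, 5/3)
pivot(1,1)=-14/3: scale R1 → (0, 1, 1/7)
  clear (0,1): R0 −= (-2/3)R1 → (1, 0, -4/7)
  clear (2,1): R2 −= (-16/3)R1 → (0, 0, 17/7)
pivot(2,2)=17/7: scale R2 → (0, 0, 1)
  clear (0,2): R0 −= (-4/7)R2 → (1, 0, 0)
  clear (1,2): R1 −= (1/7)R2 → (0, 1, 0)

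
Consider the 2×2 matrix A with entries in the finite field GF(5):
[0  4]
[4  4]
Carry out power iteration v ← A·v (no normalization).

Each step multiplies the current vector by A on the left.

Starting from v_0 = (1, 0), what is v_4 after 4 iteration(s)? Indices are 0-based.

v_4 = (2, 3)

v_0 = (1, 0).
v_1 = A·v_0 = (0, 4).
v_2 = A·v_1 = (1, 1).
v_3 = A·v_2 = (4, 3).
v_4 = A·v_3 = (2, 3).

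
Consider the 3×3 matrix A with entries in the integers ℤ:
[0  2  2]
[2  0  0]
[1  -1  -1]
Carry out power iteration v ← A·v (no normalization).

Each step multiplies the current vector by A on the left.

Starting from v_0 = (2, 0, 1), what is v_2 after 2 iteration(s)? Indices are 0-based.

v_2 = (10, 4, -3)

v_0 = (2, 0, 1).
v_1 = A·v_0 = (2, 4, 1).
v_2 = A·v_1 = (10, 4, -3).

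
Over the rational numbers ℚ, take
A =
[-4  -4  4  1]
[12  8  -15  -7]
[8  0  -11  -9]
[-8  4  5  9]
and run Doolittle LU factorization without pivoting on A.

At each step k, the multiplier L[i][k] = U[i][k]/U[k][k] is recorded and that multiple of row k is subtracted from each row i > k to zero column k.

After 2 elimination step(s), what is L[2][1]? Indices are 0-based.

L[2][1] = 2

k=0: U[0][0]=-4
  eliminate (1,0): mult=-3, new row 1: (0, -4, -3, -4); set L[1][0]=-3
  eliminate (2,0): mult=-2, new row 2: (0, -8, -3, -7); set L[2][0]=-2
  eliminate (3,0): mult=2, new row 3: (0, 12, -3, 7); set L[3][0]=2
k=1: U[1][1]=-4
  eliminate (2,1): mult=2, new row 2: (0, 0, 3, 1); set L[2][1]=2
  eliminate (3,1): mult=-3, new row 3: (0, 0, -12, -5); set L[3][1]=-3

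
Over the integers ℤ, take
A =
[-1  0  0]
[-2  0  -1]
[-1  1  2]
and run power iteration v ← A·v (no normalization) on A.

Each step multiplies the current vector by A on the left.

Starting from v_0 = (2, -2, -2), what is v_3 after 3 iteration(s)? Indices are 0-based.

v_3 = (-2, 12, -22)

v_0 = (2, -2, -2).
v_1 = A·v_0 = (-2, -2, -8).
v_2 = A·v_1 = (2, 12, -16).
v_3 = A·v_2 = (-2, 12, -22).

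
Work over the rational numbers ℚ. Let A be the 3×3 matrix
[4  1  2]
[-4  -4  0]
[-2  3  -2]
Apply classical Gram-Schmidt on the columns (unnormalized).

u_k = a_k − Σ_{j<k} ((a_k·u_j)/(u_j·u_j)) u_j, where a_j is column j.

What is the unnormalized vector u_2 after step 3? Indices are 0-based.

Step 1: u_0 = a_0 = (4, -4, -2).
Step 2: u_1 = a_1 − (7/18)·u_0 = (-5/9, -22/9, 34/9).
Step 3: u_2 = a_2 − (1/3)·u_0 − (-78/185)·u_1 = (16/37, 56/185, 48/185).

u_2 = (16/37, 56/185, 48/185)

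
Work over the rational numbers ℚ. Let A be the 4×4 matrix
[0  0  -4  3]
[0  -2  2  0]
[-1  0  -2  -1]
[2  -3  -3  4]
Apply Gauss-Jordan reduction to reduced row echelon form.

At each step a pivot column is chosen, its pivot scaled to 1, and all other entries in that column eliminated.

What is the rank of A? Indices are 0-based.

rank = 4

pivot(0,0): swap R0↔R2
pivot(0,0)=-1: scale R0 → (1, 0, 2, 1)
  clear (3,0): R3 −= (2)R0 → (0, -3, -7, 2)
pivot(1,1)=-2: scale R1 → (0, 1, -1, 0)
  clear (3,1): R3 −= (-3)R1 → (0, 0, -10, 2)
pivot(2,2)=-4: scale R2 → (0, 0, 1, -3/4)
  clear (0,2): R0 −= (2)R2 → (1, 0, 0, 5/2)
  clear (1,2): R1 −= (-1)R2 → (0, 1, 0, -3/4)
  clear (3,2): R3 −= (-10)R2 → (0, 0, 0, -11/2)
pivot(3,3)=-11/2: scale R3 → (0, 0, 0, 1)
  clear (0,3): R0 −= (5/2)R3 → (1, 0, 0, 0)
  clear (1,3): R1 −= (-3/4)R3 → (0, 1, 0, 0)
  clear (2,3): R2 −= (-3/4)R3 → (0, 0, 1, 0)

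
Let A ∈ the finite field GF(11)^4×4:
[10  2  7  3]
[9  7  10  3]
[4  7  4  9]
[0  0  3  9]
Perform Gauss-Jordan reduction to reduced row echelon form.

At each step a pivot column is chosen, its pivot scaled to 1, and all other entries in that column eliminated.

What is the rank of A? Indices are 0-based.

[1] R0 /= 10  ⇒  (1, 9, 4, 8)
     R1 -= 9·R0  ⇒  (0, 3, 7, 8)
     R2 -= 4·R0  ⇒  (0, 4, 10, 10)
[2] R1 /= 3  ⇒  (0, 1, 6, 10)
     R0 -= 9·R1  ⇒  (1, 0, 5, 6)
     R2 -= 4·R1  ⇒  (0, 0, 8, 3)
[3] R2 /= 8  ⇒  (0, 0, 1, 10)
     R0 -= 5·R2  ⇒  (1, 0, 0, 0)
     R1 -= 6·R2  ⇒  (0, 1, 0, 5)
     R3 -= 3·R2  ⇒  (0, 0, 0, 1)
[4] R3 /= 1  ⇒  (0, 0, 0, 1)
     R1 -= 5·R3  ⇒  (0, 1, 0, 0)
     R2 -= 10·R3  ⇒  (0, 0, 1, 0)

rank = 4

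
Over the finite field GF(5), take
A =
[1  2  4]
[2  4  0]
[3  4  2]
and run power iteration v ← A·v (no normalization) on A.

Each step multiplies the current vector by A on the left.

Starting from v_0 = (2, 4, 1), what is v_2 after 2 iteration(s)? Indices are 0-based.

v_2 = (0, 3, 0)

v_0 = (2, 4, 1).
v_1 = A·v_0 = (4, 0, 4).
v_2 = A·v_1 = (0, 3, 0).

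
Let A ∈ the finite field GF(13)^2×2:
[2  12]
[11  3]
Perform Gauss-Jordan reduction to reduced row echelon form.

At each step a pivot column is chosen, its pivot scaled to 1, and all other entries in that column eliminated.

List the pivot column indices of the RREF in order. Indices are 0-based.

pivot columns: 0, 1

step 1: normalize row 0 (÷2) = (1, 6)
  row 1: subtract 11×row0 = (0, 2)
step 2: normalize row 1 (÷2) = (0, 1)
  row 0: subtract 6×row1 = (1, 0)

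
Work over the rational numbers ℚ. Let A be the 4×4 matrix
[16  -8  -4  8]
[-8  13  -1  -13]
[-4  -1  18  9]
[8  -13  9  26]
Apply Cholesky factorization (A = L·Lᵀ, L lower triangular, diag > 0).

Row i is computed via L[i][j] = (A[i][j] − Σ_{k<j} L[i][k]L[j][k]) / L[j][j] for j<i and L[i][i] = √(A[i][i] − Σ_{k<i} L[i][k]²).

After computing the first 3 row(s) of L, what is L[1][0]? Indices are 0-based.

L[1][0] = -2

Step 1: L[0][0] = √(16) = 4.
  L[1][0] = (-8) / L[0][0] = -2.
Step 2: L[1][1] = √(9) = 3.
  L[2][0] = (-4) / L[0][0] = -1.
  L[2][1] = (-3) / L[1][1] = -1.
Step 3: L[2][2] = √(16) = 4.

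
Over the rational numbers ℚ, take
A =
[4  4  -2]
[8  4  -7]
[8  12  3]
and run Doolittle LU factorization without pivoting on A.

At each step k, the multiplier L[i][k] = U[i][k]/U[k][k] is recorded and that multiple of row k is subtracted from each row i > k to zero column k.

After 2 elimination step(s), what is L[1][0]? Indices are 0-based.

L[1][0] = 2

[col 0] pivot 4
  R1 -= 2*R0 → (0, -4, -3)  (L[1][0] := 2)
  R2 -= 2*R0 → (0, 4, 7)  (L[2][0] := 2)
[col 1] pivot -4
  R2 -= -1*R1 → (0, 0, 4)  (L[2][1] := -1)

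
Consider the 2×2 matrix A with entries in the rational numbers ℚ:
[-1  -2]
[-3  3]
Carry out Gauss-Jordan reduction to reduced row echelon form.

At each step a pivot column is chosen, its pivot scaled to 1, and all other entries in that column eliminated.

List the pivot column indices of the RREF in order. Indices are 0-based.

step 1: normalize row 0 (÷-1) = (1, 2)
  row 1: subtract -3×row0 = (0, 9)
step 2: normalize row 1 (÷9) = (0, 1)
  row 0: subtract 2×row1 = (1, 0)

pivot columns: 0, 1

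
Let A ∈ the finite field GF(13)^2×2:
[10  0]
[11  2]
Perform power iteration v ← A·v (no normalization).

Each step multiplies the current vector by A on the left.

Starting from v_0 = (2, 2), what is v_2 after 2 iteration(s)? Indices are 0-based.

v_0 = (2, 2).
v_1 = A·v_0 = (7, 0).
v_2 = A·v_1 = (5, 12).

v_2 = (5, 12)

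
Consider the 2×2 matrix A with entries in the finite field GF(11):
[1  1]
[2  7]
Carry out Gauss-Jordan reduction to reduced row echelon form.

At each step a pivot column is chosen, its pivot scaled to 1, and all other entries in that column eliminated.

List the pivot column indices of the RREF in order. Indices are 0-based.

pivot columns: 0, 1

pivot(0,0)=1: scale R0 → (1, 1)
  clear (1,0): R1 −= (2)R0 → (0, 5)
pivot(1,1)=5: scale R1 → (0, 1)
  clear (0,1): R0 −= (1)R1 → (1, 0)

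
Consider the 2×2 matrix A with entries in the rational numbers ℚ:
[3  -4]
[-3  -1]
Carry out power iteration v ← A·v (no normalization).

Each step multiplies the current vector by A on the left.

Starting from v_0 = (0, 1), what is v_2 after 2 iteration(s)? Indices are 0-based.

v_2 = (-8, 13)

v_0 = (0, 1).
v_1 = A·v_0 = (-4, -1).
v_2 = A·v_1 = (-8, 13).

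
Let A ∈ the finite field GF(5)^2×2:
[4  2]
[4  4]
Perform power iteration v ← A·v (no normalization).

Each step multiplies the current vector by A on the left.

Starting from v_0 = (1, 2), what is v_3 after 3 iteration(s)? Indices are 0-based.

v_0 = (1, 2).
v_1 = A·v_0 = (3, 2).
v_2 = A·v_1 = (1, 0).
v_3 = A·v_2 = (4, 4).

v_3 = (4, 4)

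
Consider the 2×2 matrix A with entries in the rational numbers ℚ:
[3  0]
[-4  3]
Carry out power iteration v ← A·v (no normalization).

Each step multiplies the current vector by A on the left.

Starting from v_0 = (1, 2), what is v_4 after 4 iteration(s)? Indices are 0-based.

v_0 = (1, 2).
v_1 = A·v_0 = (3, 2).
v_2 = A·v_1 = (9, -6).
v_3 = A·v_2 = (27, -54).
v_4 = A·v_3 = (81, -270).

v_4 = (81, -270)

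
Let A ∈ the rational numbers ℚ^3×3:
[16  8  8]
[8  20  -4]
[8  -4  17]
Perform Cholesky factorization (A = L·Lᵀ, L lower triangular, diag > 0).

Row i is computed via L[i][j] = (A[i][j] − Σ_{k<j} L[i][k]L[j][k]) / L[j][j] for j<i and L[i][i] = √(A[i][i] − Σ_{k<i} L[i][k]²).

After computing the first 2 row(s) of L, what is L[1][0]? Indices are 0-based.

L[1][0] = 2

Step 1: L[0][0] = √(16) = 4.
  L[1][0] = (8) / L[0][0] = 2.
Step 2: L[1][1] = √(16) = 4.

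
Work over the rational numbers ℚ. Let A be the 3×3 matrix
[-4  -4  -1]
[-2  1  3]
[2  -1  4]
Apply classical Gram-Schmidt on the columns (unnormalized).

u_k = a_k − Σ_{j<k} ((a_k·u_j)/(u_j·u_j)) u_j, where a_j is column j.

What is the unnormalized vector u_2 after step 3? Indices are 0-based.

u_2 = (0, 7/2, 7/2)

Step 1: u_0 = a_0 = (-4, -2, 2).
Step 2: u_1 = a_1 − (1/2)·u_0 = (-2, 2, -2).
Step 3: u_2 = a_2 − (1/4)·u_0 − (0)·u_1 = (0, 7/2, 7/2).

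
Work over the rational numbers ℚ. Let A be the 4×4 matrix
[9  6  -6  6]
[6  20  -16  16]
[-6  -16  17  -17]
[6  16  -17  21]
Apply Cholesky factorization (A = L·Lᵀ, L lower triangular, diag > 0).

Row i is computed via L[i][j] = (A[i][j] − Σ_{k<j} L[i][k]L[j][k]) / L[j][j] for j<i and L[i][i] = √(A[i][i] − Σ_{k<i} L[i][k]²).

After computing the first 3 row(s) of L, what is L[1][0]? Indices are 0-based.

L[1][0] = 2

Step 1: L[0][0] = √(9) = 3.
  L[1][0] = (6) / L[0][0] = 2.
Step 2: L[1][1] = √(16) = 4.
  L[2][0] = (-6) / L[0][0] = -2.
  L[2][1] = (-12) / L[1][1] = -3.
Step 3: L[2][2] = √(4) = 2.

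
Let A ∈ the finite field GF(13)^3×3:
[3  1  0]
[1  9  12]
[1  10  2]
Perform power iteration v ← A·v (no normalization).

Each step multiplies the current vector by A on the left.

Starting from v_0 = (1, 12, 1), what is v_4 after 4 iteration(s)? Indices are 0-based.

v_0 = (1, 12, 1).
v_1 = A·v_0 = (2, 4, 6).
v_2 = A·v_1 = (10, 6, 2).
v_3 = A·v_2 = (10, 10, 9).
v_4 = A·v_3 = (1, 0, 11).

v_4 = (1, 0, 11)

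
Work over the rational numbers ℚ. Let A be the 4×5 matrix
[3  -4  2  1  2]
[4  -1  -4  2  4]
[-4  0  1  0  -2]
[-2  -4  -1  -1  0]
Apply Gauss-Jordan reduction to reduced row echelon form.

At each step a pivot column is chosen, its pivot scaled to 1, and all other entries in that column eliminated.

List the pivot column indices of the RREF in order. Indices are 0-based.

pivot columns: 0, 1, 2, 3

step 1: normalize row 0 (÷3) = (1, -4/3, 2/3, 1/3, 2/3)
  row 1: subtract 4×row0 = (0, 13/3, -20/3, 2/3, 4/3)
  row 2: subtract -4×row0 = (0, -16/3, 11/3, 4/3, 2/3)
  row 3: subtract -2×row0 = (0, -20/3, 1/3, -1/3, 4/3)
step 2: normalize row 1 (÷13/3) = (0, 1, -20/13, 2/13, 4/13)
  row 0: subtract -4/3×row1 = (1, 0, -18/13, 7/13, 14/13)
  row 2: subtract -16/3×row1 = (0, 0, -59/13, 28/13, 30/13)
  row 3: subtract -20/3×row1 = (0, 0, -129/13, 9/13, 44/13)
step 3: normalize row 2 (÷-59/13) = (0, 0, 1, -28/59, -30/59)
  row 0: subtract -18/13×row2 = (1, 0, 0, -7/59, 22/59)
  row 1: subtract -20/13×row2 = (0, 1, 0, -34/59, -28/59)
  row 3: subtract -129/13×row2 = (0, 0, 0, -237/59, -98/59)
step 4: normalize row 3 (÷-237/59) = (0, 0, 0, 1, 98/237)
  row 0: subtract -7/59×row3 = (1, 0, 0, 0, 100/237)
  row 1: subtract -34/59×row3 = (0, 1, 0, 0, -56/237)
  row 2: subtract -28/59×row3 = (0, 0, 1, 0, -74/237)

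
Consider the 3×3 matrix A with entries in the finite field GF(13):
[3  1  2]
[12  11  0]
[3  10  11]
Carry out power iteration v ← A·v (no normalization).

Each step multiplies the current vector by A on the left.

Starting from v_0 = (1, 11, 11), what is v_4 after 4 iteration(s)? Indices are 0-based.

v_4 = (12, 7, 12)

v_0 = (1, 11, 11).
v_1 = A·v_0 = (10, 3, 0).
v_2 = A·v_1 = (7, 10, 8).
v_3 = A·v_2 = (8, 12, 1).
v_4 = A·v_3 = (12, 7, 12).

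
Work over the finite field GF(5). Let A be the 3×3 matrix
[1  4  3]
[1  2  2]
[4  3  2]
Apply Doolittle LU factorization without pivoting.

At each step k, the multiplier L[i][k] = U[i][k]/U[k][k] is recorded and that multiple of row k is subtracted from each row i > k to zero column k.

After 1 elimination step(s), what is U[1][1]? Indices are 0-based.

k=0: U[0][0]=1
  eliminate (1,0): mult=1, new row 1: (0, 3, 4); set L[1][0]=1
  eliminate (2,0): mult=4, new row 2: (0, 2, 0); set L[2][0]=4

U[1][1] = 3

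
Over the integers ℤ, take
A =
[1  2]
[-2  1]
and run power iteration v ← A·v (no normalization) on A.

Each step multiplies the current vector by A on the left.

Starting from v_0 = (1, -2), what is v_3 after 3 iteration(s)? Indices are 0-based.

v_0 = (1, -2).
v_1 = A·v_0 = (-3, -4).
v_2 = A·v_1 = (-11, 2).
v_3 = A·v_2 = (-7, 24).

v_3 = (-7, 24)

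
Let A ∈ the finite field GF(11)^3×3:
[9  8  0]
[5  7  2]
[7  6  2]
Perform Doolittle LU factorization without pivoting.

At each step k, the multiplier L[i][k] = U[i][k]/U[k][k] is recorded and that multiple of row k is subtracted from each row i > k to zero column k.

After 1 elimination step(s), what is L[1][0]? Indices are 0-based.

L[1][0] = 3

k=0: U[0][0]=9
  eliminate (1,0): mult=3, new row 1: (0, 5, 2); set L[1][0]=3
  eliminate (2,0): mult=2, new row 2: (0, 1, 2); set L[2][0]=2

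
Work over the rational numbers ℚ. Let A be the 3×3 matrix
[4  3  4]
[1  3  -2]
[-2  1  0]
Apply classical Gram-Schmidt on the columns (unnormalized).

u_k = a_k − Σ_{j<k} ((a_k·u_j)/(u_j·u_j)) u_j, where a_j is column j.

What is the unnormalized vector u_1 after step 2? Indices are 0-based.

Step 1: u_0 = a_0 = (4, 1, -2).
Step 2: u_1 = a_1 − (13/21)·u_0 = (11/21, 50/21, 47/21).

u_1 = (11/21, 50/21, 47/21)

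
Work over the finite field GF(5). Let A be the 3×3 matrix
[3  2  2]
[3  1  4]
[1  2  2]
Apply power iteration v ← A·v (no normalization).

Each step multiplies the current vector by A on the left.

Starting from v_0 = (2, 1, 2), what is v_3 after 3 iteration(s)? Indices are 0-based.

v_0 = (2, 1, 2).
v_1 = A·v_0 = (2, 0, 3).
v_2 = A·v_1 = (2, 3, 3).
v_3 = A·v_2 = (3, 1, 4).

v_3 = (3, 1, 4)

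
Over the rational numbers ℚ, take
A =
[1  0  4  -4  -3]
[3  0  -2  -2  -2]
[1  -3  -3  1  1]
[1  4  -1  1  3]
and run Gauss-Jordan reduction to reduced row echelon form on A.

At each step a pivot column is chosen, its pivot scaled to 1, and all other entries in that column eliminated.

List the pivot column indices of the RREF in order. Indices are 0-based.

pivot columns: 0, 1, 2, 3

step 1: normalize row 0 (÷1) = (1, 0, 4, -4, -3)
  row 1: subtract 3×row0 = (0, 0, -14, 10, 7)
  row 2: subtract 1×row0 = (0, -3, -7, 5, 4)
  row 3: subtract 1×row0 = (0, 4, -5, 5, 6)
step 2: exchange rows 1,2
step 2: normalize row 1 (÷-3) = (0, 1, 7/3, -5/3, -4/3)
  row 3: subtract 4×row1 = (0, 0, -43/3, 35/3, 34/3)
step 3: normalize row 2 (÷-14) = (0, 0, 1, -5/7, -1/2)
  row 0: subtract 4×row2 = (1, 0, 0, -8/7, -1)
  row 1: subtract 7/3×row2 = (0, 1, 0, 0, -1/6)
  row 3: subtract -43/3×row2 = (0, 0, 0, 10/7, 25/6)
step 4: normalize row 3 (÷10/7) = (0, 0, 0, 1, 35/12)
  row 0: subtract -8/7×row3 = (1, 0, 0, 0, 7/3)
  row 2: subtract -5/7×row3 = (0, 0, 1, 0, 19/12)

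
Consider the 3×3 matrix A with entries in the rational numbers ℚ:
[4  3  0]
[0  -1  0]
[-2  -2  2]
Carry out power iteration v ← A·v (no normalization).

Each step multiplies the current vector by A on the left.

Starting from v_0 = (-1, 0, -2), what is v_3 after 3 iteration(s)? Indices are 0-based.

v_3 = (-64, 0, 40)

v_0 = (-1, 0, -2).
v_1 = A·v_0 = (-4, 0, -2).
v_2 = A·v_1 = (-16, 0, 4).
v_3 = A·v_2 = (-64, 0, 40).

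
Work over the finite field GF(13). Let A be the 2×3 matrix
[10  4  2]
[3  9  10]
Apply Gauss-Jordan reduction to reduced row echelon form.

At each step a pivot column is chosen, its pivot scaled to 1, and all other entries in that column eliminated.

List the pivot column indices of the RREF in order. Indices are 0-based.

step 1: normalize row 0 (÷10) = (1, 3, 8)
  row 1: subtract 3×row0 = (0, 0, 12)
skip col 1 (zero from row 1)
step 2: normalize row 1 (÷12) = (0, 0, 1)
  row 0: subtract 8×row1 = (1, 3, 0)

pivot columns: 0, 2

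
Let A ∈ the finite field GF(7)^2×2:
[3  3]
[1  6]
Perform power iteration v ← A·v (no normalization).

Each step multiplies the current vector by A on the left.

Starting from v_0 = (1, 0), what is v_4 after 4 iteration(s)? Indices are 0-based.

v_0 = (1, 0).
v_1 = A·v_0 = (3, 1).
v_2 = A·v_1 = (5, 2).
v_3 = A·v_2 = (0, 3).
v_4 = A·v_3 = (2, 4).

v_4 = (2, 4)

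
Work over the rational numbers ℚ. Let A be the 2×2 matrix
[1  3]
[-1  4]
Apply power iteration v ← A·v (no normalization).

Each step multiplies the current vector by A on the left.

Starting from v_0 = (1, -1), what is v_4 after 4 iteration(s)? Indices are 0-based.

v_0 = (1, -1).
v_1 = A·v_0 = (-2, -5).
v_2 = A·v_1 = (-17, -18).
v_3 = A·v_2 = (-71, -55).
v_4 = A·v_3 = (-236, -149).

v_4 = (-236, -149)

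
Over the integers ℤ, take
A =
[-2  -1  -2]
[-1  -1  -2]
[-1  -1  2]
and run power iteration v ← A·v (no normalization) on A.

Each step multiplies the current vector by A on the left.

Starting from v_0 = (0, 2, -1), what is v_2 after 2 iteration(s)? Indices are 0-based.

v_0 = (0, 2, -1).
v_1 = A·v_0 = (0, 0, -4).
v_2 = A·v_1 = (8, 8, -8).

v_2 = (8, 8, -8)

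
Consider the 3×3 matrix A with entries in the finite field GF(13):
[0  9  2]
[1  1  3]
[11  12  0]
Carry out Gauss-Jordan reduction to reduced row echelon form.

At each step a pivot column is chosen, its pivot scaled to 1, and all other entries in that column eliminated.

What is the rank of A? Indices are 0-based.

pivot(0,0): swap R0↔R1
pivot(0,0)=1: scale R0 → (1, 1, 3)
  clear (2,0): R2 −= (11)R0 → (0, 1, 6)
pivot(1,1)=9: scale R1 → (0, 1, 6)
  clear (0,1): R0 −= (1)R1 → (1, 0, 10)
  clear (2,1): R2 −= (1)R1 → (0, 0, 0)
col 2: no nonzero at/below row 2; advance.

rank = 2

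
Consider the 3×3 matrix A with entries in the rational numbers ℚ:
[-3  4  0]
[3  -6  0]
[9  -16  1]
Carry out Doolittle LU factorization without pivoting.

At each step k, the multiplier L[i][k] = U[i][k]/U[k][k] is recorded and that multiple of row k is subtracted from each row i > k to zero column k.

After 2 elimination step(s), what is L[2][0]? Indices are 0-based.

[col 0] pivot -3
  R1 -= -1*R0 → (0, -2, 0)  (L[1][0] := -1)
  R2 -= -3*R0 → (0, -4, 1)  (L[2][0] := -3)
[col 1] pivot -2
  R2 -= 2*R1 → (0, 0, 1)  (L[2][1] := 2)

L[2][0] = -3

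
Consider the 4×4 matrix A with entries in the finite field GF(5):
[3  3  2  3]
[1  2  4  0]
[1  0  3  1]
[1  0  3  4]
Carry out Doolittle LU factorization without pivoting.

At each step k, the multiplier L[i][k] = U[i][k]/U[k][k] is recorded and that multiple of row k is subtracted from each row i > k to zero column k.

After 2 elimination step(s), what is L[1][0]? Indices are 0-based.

k=0: U[0][0]=3
  eliminate (1,0): mult=2, new row 1: (0, 1, 0, 4); set L[1][0]=2
  eliminate (2,0): mult=2, new row 2: (0, 4, 4, 0); set L[2][0]=2
  eliminate (3,0): mult=2, new row 3: (0, 4, 4, 3); set L[3][0]=2
k=1: U[1][1]=1
  eliminate (2,1): mult=4, new row 2: (0, 0, 4, 4); set L[2][1]=4
  eliminate (3,1): mult=4, new row 3: (0, 0, 4, 2); set L[3][1]=4

L[1][0] = 2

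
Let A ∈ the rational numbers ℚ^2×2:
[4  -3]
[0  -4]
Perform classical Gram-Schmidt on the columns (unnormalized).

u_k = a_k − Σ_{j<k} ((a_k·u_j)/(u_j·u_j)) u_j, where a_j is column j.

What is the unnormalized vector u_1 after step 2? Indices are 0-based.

Step 1: u_0 = a_0 = (4, 0).
Step 2: u_1 = a_1 − (-3/4)·u_0 = (0, -4).

u_1 = (0, -4)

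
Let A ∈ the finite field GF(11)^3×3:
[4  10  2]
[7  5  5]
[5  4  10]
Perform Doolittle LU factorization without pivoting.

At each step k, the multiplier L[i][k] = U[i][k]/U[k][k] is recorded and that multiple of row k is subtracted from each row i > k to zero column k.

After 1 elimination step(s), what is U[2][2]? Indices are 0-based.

U[2][2] = 2

Step 1: pivot at (0,0) is 4.
  row1 ← row1 − (10)·row0  ⇒  L[1][0]=10, U row1=(0, 4, 7)
  row2 ← row2 − (4)·row0  ⇒  L[2][0]=4, U row2=(0, 8, 2)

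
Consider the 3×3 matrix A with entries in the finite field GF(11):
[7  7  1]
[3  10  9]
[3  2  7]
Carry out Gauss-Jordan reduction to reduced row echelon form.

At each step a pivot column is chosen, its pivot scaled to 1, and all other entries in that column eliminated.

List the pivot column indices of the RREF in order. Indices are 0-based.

step 1: normalize row 0 (÷7) = (1, 1, 8)
  row 1: subtract 3×row0 = (0, 7, 7)
  row 2: subtract 3×row0 = (0, 10, 5)
step 2: normalize row 1 (÷7) = (0, 1, 1)
  row 0: subtract 1×row1 = (1, 0, 7)
  row 2: subtract 10×row1 = (0, 0, 6)
step 3: normalize row 2 (÷6) = (0, 0, 1)
  row 0: subtract 7×row2 = (1, 0, 0)
  row 1: subtract 1×row2 = (0, 1, 0)

pivot columns: 0, 1, 2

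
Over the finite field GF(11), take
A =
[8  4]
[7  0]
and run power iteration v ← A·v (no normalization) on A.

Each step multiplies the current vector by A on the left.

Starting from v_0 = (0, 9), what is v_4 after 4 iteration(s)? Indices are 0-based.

v_4 = (9, 7)

v_0 = (0, 9).
v_1 = A·v_0 = (3, 0).
v_2 = A·v_1 = (2, 10).
v_3 = A·v_2 = (1, 3).
v_4 = A·v_3 = (9, 7).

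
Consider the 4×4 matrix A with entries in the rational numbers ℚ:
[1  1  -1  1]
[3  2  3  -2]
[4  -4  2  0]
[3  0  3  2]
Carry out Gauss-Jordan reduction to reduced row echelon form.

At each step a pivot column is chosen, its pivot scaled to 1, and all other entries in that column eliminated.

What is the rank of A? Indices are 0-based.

[1] R0 /= 1  ⇒  (1, 1, -1, 1)
     R1 -= 3·R0  ⇒  (0, -1, 6, -5)
     R2 -= 4·R0  ⇒  (0, -8, 6, -4)
     R3 -= 3·R0  ⇒  (0, -3, 6, -1)
[2] R1 /= -1  ⇒  (0, 1, -6, 5)
     R0 -= 1·R1  ⇒  (1, 0, 5, -4)
     R2 -= -8·R1  ⇒  (0, 0, -42, 36)
     R3 -= -3·R1  ⇒  (0, 0, -12, 14)
[3] R2 /= -42  ⇒  (0, 0, 1, -6/7)
     R0 -= 5·R2  ⇒  (1, 0, 0, 2/7)
     R1 -= -6·R2  ⇒  (0, 1, 0, -1/7)
     R3 -= -12·R2  ⇒  (0, 0, 0, 26/7)
[4] R3 /= 26/7  ⇒  (0, 0, 0, 1)
     R0 -= 2/7·R3  ⇒  (1, 0, 0, 0)
     R1 -= -1/7·R3  ⇒  (0, 1, 0, 0)
     R2 -= -6/7·R3  ⇒  (0, 0, 1, 0)

rank = 4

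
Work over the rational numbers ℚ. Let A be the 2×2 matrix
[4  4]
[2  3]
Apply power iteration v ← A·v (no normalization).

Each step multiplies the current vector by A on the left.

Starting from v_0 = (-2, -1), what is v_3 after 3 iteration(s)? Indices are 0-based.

v_3 = (-484, -287)

v_0 = (-2, -1).
v_1 = A·v_0 = (-12, -7).
v_2 = A·v_1 = (-76, -45).
v_3 = A·v_2 = (-484, -287).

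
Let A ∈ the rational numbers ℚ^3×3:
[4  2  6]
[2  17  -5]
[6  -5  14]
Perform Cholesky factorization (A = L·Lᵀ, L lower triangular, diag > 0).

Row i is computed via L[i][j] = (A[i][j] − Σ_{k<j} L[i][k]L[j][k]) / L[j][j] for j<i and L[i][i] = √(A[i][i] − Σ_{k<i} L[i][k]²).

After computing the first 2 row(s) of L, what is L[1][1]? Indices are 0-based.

Step 1: L[0][0] = √(4) = 2.
  L[1][0] = (2) / L[0][0] = 1.
Step 2: L[1][1] = √(16) = 4.

L[1][1] = 4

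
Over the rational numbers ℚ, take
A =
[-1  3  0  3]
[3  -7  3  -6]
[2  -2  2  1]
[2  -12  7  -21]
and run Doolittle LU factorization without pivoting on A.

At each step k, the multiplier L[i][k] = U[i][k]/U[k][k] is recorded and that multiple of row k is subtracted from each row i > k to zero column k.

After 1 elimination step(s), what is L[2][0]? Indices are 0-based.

Step 1: pivot at (0,0) is -1.
  row1 ← row1 − (-3)·row0  ⇒  L[1][0]=-3, U row1=(0, 2, 3, 3)
  row2 ← row2 − (-2)·row0  ⇒  L[2][0]=-2, U row2=(0, 4, 2, 7)
  row3 ← row3 − (-2)·row0  ⇒  L[3][0]=-2, U row3=(0, -6, 7, -15)

L[2][0] = -2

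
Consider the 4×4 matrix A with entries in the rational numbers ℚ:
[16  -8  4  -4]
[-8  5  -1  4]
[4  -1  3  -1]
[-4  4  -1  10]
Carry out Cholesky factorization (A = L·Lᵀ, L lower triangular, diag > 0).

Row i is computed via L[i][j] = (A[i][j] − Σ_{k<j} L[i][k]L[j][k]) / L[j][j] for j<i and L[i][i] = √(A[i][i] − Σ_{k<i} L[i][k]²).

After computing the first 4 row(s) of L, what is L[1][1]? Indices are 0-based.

L[1][1] = 1

Step 1: L[0][0] = √(16) = 4.
  L[1][0] = (-8) / L[0][0] = -2.
Step 2: L[1][1] = √(1) = 1.
  L[2][0] = (4) / L[0][0] = 1.
  L[2][1] = (1) / L[1][1] = 1.
Step 3: L[2][2] = √(1) = 1.
  L[3][0] = (-4) / L[0][0] = -1.
  L[3][1] = (2) / L[1][1] = 2.
  L[3][2] = (-2) / L[2][2] = -2.
Step 4: L[3][3] = √(1) = 1.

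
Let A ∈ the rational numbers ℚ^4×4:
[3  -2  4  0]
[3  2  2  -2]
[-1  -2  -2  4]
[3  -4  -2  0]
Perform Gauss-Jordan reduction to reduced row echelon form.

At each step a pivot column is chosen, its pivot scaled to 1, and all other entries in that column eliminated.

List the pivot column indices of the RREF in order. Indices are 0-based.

pivot columns: 0, 1, 2, 3

pivot(0,0)=3: scale R0 → (1, -2/3, 4/3, 0)
  clear (1,0): R1 −= (3)R0 → (0, 4, -2, -2)
  clear (2,0): R2 −= (-1)R0 → (0, -8/3, -2/3, 4)
  clear (3,0): R3 −= (3)R0 → (0, -2, -6, 0)
pivot(1,1)=4: scale R1 → (0, 1, -1/2, -1/2)
  clear (0,1): R0 −= (-2/3)R1 → (1, 0, 1, -1/3)
  clear (2,1): R2 −= (-8/3)R1 → (0, 0, -2, 8/3)
  clear (3,1): R3 −= (-2)R1 → (0, 0, -7, -1)
pivot(2,2)=-2: scale R2 → (0, 0, 1, -4/3)
  clear (0,2): R0 −= (1)R2 → (1, 0, 0, 1)
  clear (1,2): R1 −= (-1/2)R2 → (0, 1, 0, -7/6)
  clear (3,2): R3 −= (-7)R2 → (0, 0, 0, -31/3)
pivot(3,3)=-31/3: scale R3 → (0, 0, 0, 1)
  clear (0,3): R0 −= (1)R3 → (1, 0, 0, 0)
  clear (1,3): R1 −= (-7/6)R3 → (0, 1, 0, 0)
  clear (2,3): R2 −= (-4/3)R3 → (0, 0, 1, 0)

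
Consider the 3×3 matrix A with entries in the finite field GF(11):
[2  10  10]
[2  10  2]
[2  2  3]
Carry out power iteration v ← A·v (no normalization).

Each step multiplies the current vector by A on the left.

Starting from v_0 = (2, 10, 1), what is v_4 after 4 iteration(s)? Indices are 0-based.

v_0 = (2, 10, 1).
v_1 = A·v_0 = (4, 7, 5).
v_2 = A·v_1 = (7, 0, 4).
v_3 = A·v_2 = (10, 0, 4).
v_4 = A·v_3 = (5, 6, 10).

v_4 = (5, 6, 10)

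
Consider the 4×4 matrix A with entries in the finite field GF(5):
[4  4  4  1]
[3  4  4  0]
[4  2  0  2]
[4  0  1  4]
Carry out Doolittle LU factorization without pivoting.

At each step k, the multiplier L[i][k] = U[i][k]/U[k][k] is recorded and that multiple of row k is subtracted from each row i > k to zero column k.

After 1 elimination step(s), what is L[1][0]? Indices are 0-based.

L[1][0] = 2

k=0: U[0][0]=4
  eliminate (1,0): mult=2, new row 1: (0, 1, 1, 3); set L[1][0]=2
  eliminate (2,0): mult=1, new row 2: (0, 3, 1, 1); set L[2][0]=1
  eliminate (3,0): mult=1, new row 3: (0, 1, 2, 3); set L[3][0]=1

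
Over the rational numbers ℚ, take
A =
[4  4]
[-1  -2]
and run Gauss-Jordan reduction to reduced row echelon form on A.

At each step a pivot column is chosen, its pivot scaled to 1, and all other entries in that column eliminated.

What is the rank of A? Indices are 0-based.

rank = 2

[1] R0 /= 4  ⇒  (1, 1)
     R1 -= -1·R0  ⇒  (0, -1)
[2] R1 /= -1  ⇒  (0, 1)
     R0 -= 1·R1  ⇒  (1, 0)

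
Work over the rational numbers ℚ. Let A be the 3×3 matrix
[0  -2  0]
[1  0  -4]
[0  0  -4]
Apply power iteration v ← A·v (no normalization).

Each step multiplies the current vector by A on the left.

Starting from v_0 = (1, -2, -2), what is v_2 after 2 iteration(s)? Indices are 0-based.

v_0 = (1, -2, -2).
v_1 = A·v_0 = (4, 9, 8).
v_2 = A·v_1 = (-18, -28, -32).

v_2 = (-18, -28, -32)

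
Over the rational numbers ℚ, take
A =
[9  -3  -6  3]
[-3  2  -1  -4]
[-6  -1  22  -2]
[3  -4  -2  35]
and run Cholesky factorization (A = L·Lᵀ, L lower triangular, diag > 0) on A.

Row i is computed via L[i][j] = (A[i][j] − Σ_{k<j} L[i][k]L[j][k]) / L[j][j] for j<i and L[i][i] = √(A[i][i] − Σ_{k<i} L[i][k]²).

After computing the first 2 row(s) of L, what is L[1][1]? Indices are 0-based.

Step 1: L[0][0] = √(9) = 3.
  L[1][0] = (-3) / L[0][0] = -1.
Step 2: L[1][1] = √(1) = 1.

L[1][1] = 1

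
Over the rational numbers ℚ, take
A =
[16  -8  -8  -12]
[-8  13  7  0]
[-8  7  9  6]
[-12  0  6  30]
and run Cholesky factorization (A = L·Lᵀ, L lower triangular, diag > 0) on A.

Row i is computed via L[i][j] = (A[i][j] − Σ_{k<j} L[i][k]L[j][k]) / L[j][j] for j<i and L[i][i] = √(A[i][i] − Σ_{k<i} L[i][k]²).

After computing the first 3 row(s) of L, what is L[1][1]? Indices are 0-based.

L[1][1] = 3

Step 1: L[0][0] = √(16) = 4.
  L[1][0] = (-8) / L[0][0] = -2.
Step 2: L[1][1] = √(9) = 3.
  L[2][0] = (-8) / L[0][0] = -2.
  L[2][1] = (3) / L[1][1] = 1.
Step 3: L[2][2] = √(4) = 2.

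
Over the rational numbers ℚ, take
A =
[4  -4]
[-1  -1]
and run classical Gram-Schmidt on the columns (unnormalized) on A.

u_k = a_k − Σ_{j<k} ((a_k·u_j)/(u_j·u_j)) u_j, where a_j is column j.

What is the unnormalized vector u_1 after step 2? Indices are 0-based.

u_1 = (-8/17, -32/17)

Step 1: u_0 = a_0 = (4, -1).
Step 2: u_1 = a_1 − (-15/17)·u_0 = (-8/17, -32/17).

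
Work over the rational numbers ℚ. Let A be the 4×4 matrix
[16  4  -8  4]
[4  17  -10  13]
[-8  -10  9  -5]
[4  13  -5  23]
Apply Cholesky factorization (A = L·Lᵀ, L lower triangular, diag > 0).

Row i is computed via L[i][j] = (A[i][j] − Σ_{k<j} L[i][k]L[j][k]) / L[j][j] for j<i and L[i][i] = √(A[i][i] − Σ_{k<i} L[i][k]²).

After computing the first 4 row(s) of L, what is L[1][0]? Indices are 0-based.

Step 1: L[0][0] = √(16) = 4.
  L[1][0] = (4) / L[0][0] = 1.
Step 2: L[1][1] = √(16) = 4.
  L[2][0] = (-8) / L[0][0] = -2.
  L[2][1] = (-8) / L[1][1] = -2.
Step 3: L[2][2] = √(1) = 1.
  L[3][0] = (4) / L[0][0] = 1.
  L[3][1] = (12) / L[1][1] = 3.
  L[3][2] = (3) / L[2][2] = 3.
Step 4: L[3][3] = √(4) = 2.

L[1][0] = 1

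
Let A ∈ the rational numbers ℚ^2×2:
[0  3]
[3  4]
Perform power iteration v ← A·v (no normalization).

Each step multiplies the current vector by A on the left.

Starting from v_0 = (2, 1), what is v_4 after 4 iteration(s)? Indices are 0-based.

v_0 = (2, 1).
v_1 = A·v_0 = (3, 10).
v_2 = A·v_1 = (30, 49).
v_3 = A·v_2 = (147, 286).
v_4 = A·v_3 = (858, 1585).

v_4 = (858, 1585)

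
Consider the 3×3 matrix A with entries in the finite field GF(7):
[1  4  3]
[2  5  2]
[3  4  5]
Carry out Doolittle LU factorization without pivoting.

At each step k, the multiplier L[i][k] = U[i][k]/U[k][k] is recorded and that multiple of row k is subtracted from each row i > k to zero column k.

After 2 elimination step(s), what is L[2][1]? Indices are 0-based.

L[2][1] = 5

Step 1: pivot at (0,0) is 1.
  row1 ← row1 − (2)·row0  ⇒  L[1][0]=2, U row1=(0, 4, 3)
  row2 ← row2 − (3)·row0  ⇒  L[2][0]=3, U row2=(0, 6, 3)
Step 2: pivot at (1,1) is 4.
  row2 ← row2 − (5)·row1  ⇒  L[2][1]=5, U row2=(0, 0, 2)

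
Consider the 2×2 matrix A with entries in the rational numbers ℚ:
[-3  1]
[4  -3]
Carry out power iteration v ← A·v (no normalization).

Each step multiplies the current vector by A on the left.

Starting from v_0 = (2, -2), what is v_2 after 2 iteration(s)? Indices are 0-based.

v_0 = (2, -2).
v_1 = A·v_0 = (-8, 14).
v_2 = A·v_1 = (38, -74).

v_2 = (38, -74)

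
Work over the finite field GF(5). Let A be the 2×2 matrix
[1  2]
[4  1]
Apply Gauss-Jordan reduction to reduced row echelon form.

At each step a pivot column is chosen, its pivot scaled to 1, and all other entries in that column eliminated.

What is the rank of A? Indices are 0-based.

step 1: normalize row 0 (÷1) = (1, 2)
  row 1: subtract 4×row0 = (0, 3)
step 2: normalize row 1 (÷3) = (0, 1)
  row 0: subtract 2×row1 = (1, 0)

rank = 2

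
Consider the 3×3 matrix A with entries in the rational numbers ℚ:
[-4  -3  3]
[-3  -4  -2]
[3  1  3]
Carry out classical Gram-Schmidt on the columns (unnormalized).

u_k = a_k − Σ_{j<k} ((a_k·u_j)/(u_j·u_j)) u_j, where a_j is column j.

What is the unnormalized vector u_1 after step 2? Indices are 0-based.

u_1 = (3/17, -55/34, -47/34)

Step 1: u_0 = a_0 = (-4, -3, 3).
Step 2: u_1 = a_1 − (27/34)·u_0 = (3/17, -55/34, -47/34).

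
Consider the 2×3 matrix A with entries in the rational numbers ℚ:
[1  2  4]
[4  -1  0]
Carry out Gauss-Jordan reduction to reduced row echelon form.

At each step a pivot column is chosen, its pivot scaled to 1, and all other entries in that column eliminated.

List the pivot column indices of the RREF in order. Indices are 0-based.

pivot columns: 0, 1

step 1: normalize row 0 (÷1) = (1, 2, 4)
  row 1: subtract 4×row0 = (0, -9, -16)
step 2: normalize row 1 (÷-9) = (0, 1, 16/9)
  row 0: subtract 2×row1 = (1, 0, 4/9)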